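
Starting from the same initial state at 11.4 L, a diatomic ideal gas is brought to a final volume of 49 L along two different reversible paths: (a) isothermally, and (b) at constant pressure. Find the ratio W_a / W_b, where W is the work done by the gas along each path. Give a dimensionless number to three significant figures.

W_a / W_b ≈ 0.442

Path (a) isothermal: W = P₁V₁ ln(V₂/V₁) → W_a/(P₁V₁) = 1.458.
Path (b) isobaric: W = P₁(V₂ − V₁) → W_b/(P₁V₁) = 3.298.
W_a / W_b = 1.458 / 3.298 = 0.4421.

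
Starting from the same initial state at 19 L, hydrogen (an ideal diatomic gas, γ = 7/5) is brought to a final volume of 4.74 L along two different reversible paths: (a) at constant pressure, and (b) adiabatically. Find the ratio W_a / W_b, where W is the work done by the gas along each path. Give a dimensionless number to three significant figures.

W_a / W_b ≈ 0.404

Path (a) isobaric: W = P₁(V₂ − V₁) → W_a/(P₁V₁) = -0.7505.
Path (b) adiabatic: W = P₁V₁(1 − (V₁/V₂)^(γ−1))/(γ−1) → W_b/(P₁V₁) = -1.856.
W_a / W_b = -0.7505 / -1.856 = 0.4043.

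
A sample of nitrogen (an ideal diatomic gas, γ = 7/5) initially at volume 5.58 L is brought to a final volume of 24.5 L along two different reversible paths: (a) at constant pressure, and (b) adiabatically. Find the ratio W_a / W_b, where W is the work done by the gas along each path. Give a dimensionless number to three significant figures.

Path (a) isobaric: W = P₁(V₂ − V₁) → W_a/(P₁V₁) = 3.391.
Path (b) adiabatic: W = P₁V₁(1 − (V₁/V₂)^(γ−1))/(γ−1) → W_b/(P₁V₁) = 1.117.
W_a / W_b = 3.391 / 1.117 = 3.036.

W_a / W_b ≈ 3.04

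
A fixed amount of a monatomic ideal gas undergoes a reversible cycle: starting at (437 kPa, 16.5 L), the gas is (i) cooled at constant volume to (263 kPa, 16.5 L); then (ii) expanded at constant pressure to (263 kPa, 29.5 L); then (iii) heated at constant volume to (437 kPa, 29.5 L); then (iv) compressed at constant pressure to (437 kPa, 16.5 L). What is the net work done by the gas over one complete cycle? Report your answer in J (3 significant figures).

W_net ≈ -2260 J

Constant-volume legs do no work.
W(ii) = (263)(29.5 − 16.5) = 3419 J; W(iv) = (437)(16.5 − 29.5) = -5681 J.
W_net = 3419 − 5681 = -2262 J (the counter-clockwise enclosed area).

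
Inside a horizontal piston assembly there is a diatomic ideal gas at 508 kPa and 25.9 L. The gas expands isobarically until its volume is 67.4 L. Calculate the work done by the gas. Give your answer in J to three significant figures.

Isobaric: W = P ΔV.
W = (508 kPa)(67.4 − 25.9 L) = (508)(41.5) = 21082 J.

W ≈ 21100 J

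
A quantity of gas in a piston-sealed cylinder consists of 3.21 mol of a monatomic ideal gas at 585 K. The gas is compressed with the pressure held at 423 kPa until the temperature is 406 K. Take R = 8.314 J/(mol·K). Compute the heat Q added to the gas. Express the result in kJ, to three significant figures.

Q ≈ -11.9 kJ

Isobaric: W = nRΔT = (3.21)(8.314)(-179) = -4777 J.
ΔU = nCᵥΔT with Cᵥ = 3R/2: ΔU = (3.21)(12.47)(-179) = -7166 J.
Q = ΔU + W = -7166 − 4777 = -11943 J.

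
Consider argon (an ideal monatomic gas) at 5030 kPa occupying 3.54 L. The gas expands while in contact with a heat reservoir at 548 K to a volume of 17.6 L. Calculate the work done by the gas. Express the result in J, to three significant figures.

W ≈ 28600 J

Isothermal: W = nRT ln(V₂/V₁) = P₁V₁ ln(V₂/V₁).
P₁V₁ = (5030 kPa)(3.54 L) = 17806 J.
W = 17806 × ln(17.6/3.54) = 17806 × 1.604
W_by_gas = 28557 J.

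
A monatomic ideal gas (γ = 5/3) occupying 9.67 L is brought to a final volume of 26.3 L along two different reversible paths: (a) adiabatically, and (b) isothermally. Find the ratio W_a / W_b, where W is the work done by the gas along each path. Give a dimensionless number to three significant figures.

Path (a) adiabatic: W = P₁V₁(1 − (V₁/V₂)^(γ−1))/(γ−1) → W_a/(P₁V₁) = 0.7302.
Path (b) isothermal: W = P₁V₁ ln(V₂/V₁) → W_b/(P₁V₁) = 1.001.
W_a / W_b = 0.7302 / 1.001 = 0.7298.

W_a / W_b ≈ 0.730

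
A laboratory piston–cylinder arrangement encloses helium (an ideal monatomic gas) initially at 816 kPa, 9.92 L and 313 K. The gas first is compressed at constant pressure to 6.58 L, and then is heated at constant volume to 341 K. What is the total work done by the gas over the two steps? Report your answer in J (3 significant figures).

W_total ≈ -2730 J

Step 1 (isobaric): W = PΔV = (816 kPa)(6.58 − 9.92 L) = -2725 J.
Step 2 (isochoric): W = 0 (constant volume).
W_total = -2725 + 0 = -2725 J.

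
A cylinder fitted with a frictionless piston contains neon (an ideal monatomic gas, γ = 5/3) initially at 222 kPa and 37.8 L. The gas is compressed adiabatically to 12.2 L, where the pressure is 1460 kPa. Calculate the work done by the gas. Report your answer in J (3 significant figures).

W ≈ -14100 J

Adiabatic: W = (P₁V₁ − P₂V₂)/(γ − 1) with γ = 5/3.
P₁V₁ = 8392 J, P₂V₂ = 17812 J.
W = (8392 − 17812) / 0.6667 = -14131 J.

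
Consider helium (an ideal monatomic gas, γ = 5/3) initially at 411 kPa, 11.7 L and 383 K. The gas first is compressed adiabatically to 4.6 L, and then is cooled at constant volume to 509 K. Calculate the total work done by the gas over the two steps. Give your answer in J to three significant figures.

Step 1 (adiabatic): W = (P₁V₁ − P₂V₂)/(γ−1) = (4809 − 8960)/0.667 = -6227 J.
Step 2 (isochoric): W = 0 (constant volume).
W_total = -6227 + 0 = -6227 J.

W_total ≈ -6230 J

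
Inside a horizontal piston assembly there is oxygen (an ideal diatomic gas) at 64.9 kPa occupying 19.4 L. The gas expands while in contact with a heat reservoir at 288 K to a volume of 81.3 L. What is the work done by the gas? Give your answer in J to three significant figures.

W ≈ 1800 J

Isothermal: W = nRT ln(V₂/V₁) = P₁V₁ ln(V₂/V₁).
P₁V₁ = (64.9 kPa)(19.4 L) = 1259 J.
W = 1259 × ln(81.3/19.4) = 1259 × 1.433
W_by_gas = 1804 J.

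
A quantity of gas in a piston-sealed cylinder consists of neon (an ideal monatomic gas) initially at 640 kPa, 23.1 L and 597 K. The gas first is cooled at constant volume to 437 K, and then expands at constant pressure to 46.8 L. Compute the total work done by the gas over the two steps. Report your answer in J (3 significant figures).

Step 1 (isochoric): W = 0 (constant volume).
After step 1: P = 468.5 kPa (V unchanged).
Step 2 (isobaric): W = PΔV = (468.5 kPa)(46.8 − 23.1 L) = 11103 J.
W_total = 0 + 11103 = 11103 J.

W_total ≈ 11100 J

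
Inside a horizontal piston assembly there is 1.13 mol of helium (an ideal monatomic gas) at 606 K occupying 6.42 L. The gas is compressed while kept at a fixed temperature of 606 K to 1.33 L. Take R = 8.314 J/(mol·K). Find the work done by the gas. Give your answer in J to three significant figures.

W ≈ -8960 J

Isothermal: W = nRT ln(V₂/V₁).
W = (1.13)(8.314)(606) × ln(1.33/6.42)
  = 5693 × -1.574
W_by_gas = -8963 J.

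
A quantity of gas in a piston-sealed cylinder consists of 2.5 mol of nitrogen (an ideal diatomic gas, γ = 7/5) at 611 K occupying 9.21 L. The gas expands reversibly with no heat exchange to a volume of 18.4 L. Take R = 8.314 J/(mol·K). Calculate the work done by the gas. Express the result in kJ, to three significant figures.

W ≈ 7.68 kJ

Adiabatic: TV^(γ−1) = const with γ = 7/5.
T₂ = T₁ (V₁/V₂)^(γ−1) = 611 × (9.21/18.4)^0.4 = 611 × 0.7582 = 463.3 K.
W_by = nCᵥ(T₁ − T₂) = (2.5)(20.79)(611 − 463.3) = 7677 J.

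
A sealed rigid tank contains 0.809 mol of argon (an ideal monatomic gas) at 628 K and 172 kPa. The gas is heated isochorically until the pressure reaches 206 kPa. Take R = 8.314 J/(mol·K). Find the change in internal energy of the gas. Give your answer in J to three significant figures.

ΔU ≈ 1250 J

Constant volume ⇒ W = 0, so Q = ΔU = nCᵥΔT with Cᵥ = 3R/2 = 12.47 J/(mol·K).
At constant V, T₂/T₁ = P₂/P₁ ⇒ ΔT = T₁(P₂/P₁ − 1) = 628·(206/172 − 1) = 124.1 K.
ΔU = (0.809)(12.47)(124.1) = 1252 J.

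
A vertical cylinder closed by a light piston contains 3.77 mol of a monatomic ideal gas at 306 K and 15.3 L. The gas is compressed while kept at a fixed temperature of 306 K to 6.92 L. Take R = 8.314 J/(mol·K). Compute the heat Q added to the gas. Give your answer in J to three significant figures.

Q ≈ -7610 J

Isothermal ⇒ ΔU = 0, so Q = W = nRT ln(V₂/V₁).
Q = (3.77)(8.314)(306) ln(6.92/15.3) = 9591 × -0.7934 = -7610 J.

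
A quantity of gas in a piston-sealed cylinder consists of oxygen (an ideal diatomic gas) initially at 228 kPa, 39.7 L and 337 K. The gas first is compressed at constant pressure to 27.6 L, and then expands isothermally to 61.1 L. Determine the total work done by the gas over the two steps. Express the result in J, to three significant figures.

W_total ≈ 2240 J

Step 1 (isobaric): W = PΔV = (228 kPa)(27.6 − 39.7 L) = -2759 J.
After step 1: P = 228 kPa, V = 27.6 L, T = 234.3 K.
Step 2 (isothermal): W = P₁V₁ ln(V₂/V₁) = (6293) ln(61.1/27.6) = 5001 J.
W_total = -2759 + 5001 = 2242 J.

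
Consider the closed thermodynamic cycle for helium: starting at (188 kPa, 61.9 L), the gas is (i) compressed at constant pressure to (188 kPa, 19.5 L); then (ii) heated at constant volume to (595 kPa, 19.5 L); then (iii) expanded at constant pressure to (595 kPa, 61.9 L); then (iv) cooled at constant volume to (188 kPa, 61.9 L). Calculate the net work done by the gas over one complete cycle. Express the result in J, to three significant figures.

W_net ≈ 17300 J

Constant-volume legs do no work.
W(i) = (188)(19.5 − 61.9) = -7971 J; W(iii) = (595)(61.9 − 19.5) = 25228 J.
W_net = -7971 + 25228 = 17257 J (the clockwise enclosed area).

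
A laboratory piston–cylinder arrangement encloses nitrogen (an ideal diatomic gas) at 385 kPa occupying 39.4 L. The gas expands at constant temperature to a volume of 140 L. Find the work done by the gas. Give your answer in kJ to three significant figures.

Isothermal: W = nRT ln(V₂/V₁) = P₁V₁ ln(V₂/V₁).
P₁V₁ = (385 kPa)(39.4 L) = 15169 J.
W = 15169 × ln(140/39.4) = 15169 × 1.268
W_by_gas = 19232 J.

W ≈ 19.2 kJ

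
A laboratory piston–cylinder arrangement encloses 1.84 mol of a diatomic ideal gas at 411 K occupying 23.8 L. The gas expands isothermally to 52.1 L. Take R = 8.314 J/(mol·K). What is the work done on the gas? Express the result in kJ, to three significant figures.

W ≈ -4.93 kJ

Isothermal: W = nRT ln(V₂/V₁).
W = (1.84)(8.314)(411) × ln(52.1/23.8)
  = 6287 × 0.7835
W_by_gas = 4926 J; work on gas = −W_by = -4926 J.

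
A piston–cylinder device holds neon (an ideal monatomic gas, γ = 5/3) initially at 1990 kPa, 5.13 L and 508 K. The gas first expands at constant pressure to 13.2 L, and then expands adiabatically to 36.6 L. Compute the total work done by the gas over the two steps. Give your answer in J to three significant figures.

W_total ≈ 35500 J

Step 1 (isobaric): W = PΔV = (1990 kPa)(13.2 − 5.13 L) = 16059 J.
After step 1: P = 1990 kPa, V = 13.2 L, T = 1307 K.
Step 2 (adiabatic): W = (P₁V₁ − P₂V₂)/(γ−1) = (26268 − 13309)/0.667 = 19438 J.
W_total = 16059 + 19438 = 35497 J.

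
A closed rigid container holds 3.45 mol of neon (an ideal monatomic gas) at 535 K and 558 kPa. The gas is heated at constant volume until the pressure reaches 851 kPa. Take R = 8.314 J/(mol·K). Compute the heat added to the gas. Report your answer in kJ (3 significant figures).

Q ≈ 12.1 kJ

Constant volume ⇒ W = 0, so Q = ΔU = nCᵥΔT with Cᵥ = 3R/2 = 12.47 J/(mol·K).
At constant V, T₂/T₁ = P₂/P₁ ⇒ ΔT = T₁(P₂/P₁ − 1) = 535·(851/558 − 1) = 280.9 K.
ΔU = (3.45)(12.47)(280.9) = 12087 J.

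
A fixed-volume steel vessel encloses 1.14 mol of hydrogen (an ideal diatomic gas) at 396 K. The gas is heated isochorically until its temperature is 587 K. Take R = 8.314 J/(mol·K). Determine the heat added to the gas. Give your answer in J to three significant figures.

Constant volume ⇒ W = 0, so Q = ΔU = nCᵥΔT with Cᵥ = 5R/2 = 20.79 J/(mol·K).
ΔU = (1.14)(20.79)(587 − 396) = 4526 J.

Q ≈ 4530 J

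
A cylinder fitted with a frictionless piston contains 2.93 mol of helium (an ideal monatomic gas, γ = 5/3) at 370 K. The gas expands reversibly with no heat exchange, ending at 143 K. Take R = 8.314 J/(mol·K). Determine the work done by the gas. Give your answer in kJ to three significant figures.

Adiabatic ⇒ Q = 0, so W_by = −ΔU = nCᵥ(T₁ − T₂).
Cᵥ = 3R/2 = 12.47 J/(mol·K).
W = (2.93)(12.47)(370 − 143) = 8295 J.

W ≈ 8.29 kJ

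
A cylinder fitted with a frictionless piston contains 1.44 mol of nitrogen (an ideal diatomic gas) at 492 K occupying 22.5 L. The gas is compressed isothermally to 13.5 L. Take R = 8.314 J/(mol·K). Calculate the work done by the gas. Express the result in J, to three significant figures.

Isothermal: W = nRT ln(V₂/V₁).
W = (1.44)(8.314)(492) × ln(13.5/22.5)
  = 5890 × -0.5108
W_by_gas = -3009 J.

W ≈ -3010 J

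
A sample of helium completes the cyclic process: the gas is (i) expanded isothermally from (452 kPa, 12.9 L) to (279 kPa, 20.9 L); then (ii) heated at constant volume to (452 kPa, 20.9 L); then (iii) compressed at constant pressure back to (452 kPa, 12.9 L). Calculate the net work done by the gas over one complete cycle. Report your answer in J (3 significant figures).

W_net ≈ -803 J

Leg (i): W = PᵢVᵢ ln(V_f/Vᵢ) = (5831) ln(20.9/12.9) = 2813 J.
Leg (ii): W = 0.
Leg (iii): W = PΔV = (452)(12.9 − 20.9) = -3616 J.
W_net = 2813 − 3616 = -802.5 J.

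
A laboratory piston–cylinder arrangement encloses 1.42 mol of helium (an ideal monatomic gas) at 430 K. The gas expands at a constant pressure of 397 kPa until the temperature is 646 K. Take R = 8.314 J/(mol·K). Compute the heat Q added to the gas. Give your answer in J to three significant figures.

Isobaric: W = nRΔT = (1.42)(8.314)(216) = 2550 J.
ΔU = nCᵥΔT with Cᵥ = 3R/2: ΔU = (1.42)(12.47)(216) = 3825 J.
Q = ΔU + W = 3825 + 2550 = 6375 J.

Q ≈ 6380 J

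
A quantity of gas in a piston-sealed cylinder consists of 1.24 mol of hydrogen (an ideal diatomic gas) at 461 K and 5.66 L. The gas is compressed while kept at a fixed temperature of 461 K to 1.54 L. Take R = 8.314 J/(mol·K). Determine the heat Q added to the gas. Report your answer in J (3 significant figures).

Q ≈ -6190 J

Isothermal ⇒ ΔU = 0, so Q = W = nRT ln(V₂/V₁).
Q = (1.24)(8.314)(461) ln(1.54/5.66) = 4753 × -1.302 = -6186 J.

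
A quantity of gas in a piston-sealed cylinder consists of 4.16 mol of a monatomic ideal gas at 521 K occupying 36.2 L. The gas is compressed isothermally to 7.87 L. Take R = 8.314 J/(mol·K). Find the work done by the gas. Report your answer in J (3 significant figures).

W ≈ -27500 J

Isothermal: W = nRT ln(V₂/V₁).
W = (4.16)(8.314)(521) × ln(7.87/36.2)
  = 18019 × -1.526
W_by_gas = -27498 J.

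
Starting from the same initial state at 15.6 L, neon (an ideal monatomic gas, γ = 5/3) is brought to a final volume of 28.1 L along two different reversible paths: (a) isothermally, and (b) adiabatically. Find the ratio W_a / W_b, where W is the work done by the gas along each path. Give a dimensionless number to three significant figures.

Path (a) isothermal: W = P₁V₁ ln(V₂/V₁) → W_a/(P₁V₁) = 0.5885.
Path (b) adiabatic: W = P₁V₁(1 − (V₁/V₂)^(γ−1))/(γ−1) → W_b/(P₁V₁) = 0.4868.
W_a / W_b = 0.5885 / 0.4868 = 1.209.

W_a / W_b ≈ 1.21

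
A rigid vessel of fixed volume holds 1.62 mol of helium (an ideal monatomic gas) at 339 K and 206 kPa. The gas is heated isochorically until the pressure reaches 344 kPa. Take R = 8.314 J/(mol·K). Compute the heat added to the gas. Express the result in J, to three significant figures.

Constant volume ⇒ W = 0, so Q = ΔU = nCᵥΔT with Cᵥ = 3R/2 = 12.47 J/(mol·K).
At constant V, T₂/T₁ = P₂/P₁ ⇒ ΔT = T₁(P₂/P₁ − 1) = 339·(344/206 − 1) = 227.1 K.
ΔU = (1.62)(12.47)(227.1) = 4588 J.

Q ≈ 4590 J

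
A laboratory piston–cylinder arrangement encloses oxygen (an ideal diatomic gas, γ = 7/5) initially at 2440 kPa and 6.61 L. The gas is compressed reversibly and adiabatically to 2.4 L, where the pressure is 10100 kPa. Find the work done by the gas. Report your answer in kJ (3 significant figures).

Adiabatic: W = (P₁V₁ − P₂V₂)/(γ − 1) with γ = 7/5.
P₁V₁ = 16128 J, P₂V₂ = 24240 J.
W = (16128 − 24240) / 0.4 = -20279 J.

W ≈ -20.3 kJ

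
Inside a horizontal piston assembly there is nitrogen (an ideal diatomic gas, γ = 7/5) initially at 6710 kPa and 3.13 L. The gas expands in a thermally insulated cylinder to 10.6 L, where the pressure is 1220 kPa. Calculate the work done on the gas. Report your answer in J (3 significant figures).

W ≈ -20200 J

Adiabatic: W = (P₁V₁ − P₂V₂)/(γ − 1) with γ = 7/5.
P₁V₁ = 21002 J, P₂V₂ = 12932 J.
W = (21002 − 12932) / 0.4 = 20176 J.
Work on gas = −W_by = -20176 J.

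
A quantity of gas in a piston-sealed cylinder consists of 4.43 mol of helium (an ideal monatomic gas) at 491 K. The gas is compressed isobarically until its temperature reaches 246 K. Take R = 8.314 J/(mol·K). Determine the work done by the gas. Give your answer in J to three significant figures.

Isobaric: W = P ΔV = nR ΔT.
W = (4.43)(8.314)(246 − 491) = -9024 J.

W ≈ -9020 J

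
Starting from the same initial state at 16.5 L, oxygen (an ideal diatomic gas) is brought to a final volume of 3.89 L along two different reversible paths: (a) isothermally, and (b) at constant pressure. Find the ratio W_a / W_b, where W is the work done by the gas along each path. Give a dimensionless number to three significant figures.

Path (a) isothermal: W = P₁V₁ ln(V₂/V₁) → W_a/(P₁V₁) = -1.445.
Path (b) isobaric: W = P₁(V₂ − V₁) → W_b/(P₁V₁) = -0.7642.
W_a / W_b = -1.445 / -0.7642 = 1.891.

W_a / W_b ≈ 1.89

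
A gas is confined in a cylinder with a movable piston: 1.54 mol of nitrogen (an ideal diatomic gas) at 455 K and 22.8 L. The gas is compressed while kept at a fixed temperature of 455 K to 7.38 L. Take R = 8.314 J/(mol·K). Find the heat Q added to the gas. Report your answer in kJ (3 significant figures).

Q ≈ -6.57 kJ

Isothermal ⇒ ΔU = 0, so Q = W = nRT ln(V₂/V₁).
Q = (1.54)(8.314)(455) ln(7.38/22.8) = 5826 × -1.128 = -6571 J.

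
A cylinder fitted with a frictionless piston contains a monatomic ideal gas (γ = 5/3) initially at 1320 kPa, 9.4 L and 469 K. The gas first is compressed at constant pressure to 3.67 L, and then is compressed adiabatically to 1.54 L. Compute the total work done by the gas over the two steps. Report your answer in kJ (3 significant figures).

Step 1 (isobaric): W = PΔV = (1320 kPa)(3.67 − 9.4 L) = -7564 J.
After step 1: P = 1320 kPa, V = 3.67 L, T = 183.1 K.
Step 2 (adiabatic): W = (P₁V₁ − P₂V₂)/(γ−1) = (4844 − 8643)/0.667 = -5698 J.
W_total = -7564 − 5698 = -13262 J.

W_total ≈ -13.3 kJ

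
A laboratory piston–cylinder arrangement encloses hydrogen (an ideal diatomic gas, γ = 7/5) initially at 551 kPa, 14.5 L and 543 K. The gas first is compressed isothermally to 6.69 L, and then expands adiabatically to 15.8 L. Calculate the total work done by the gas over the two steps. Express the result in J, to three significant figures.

Step 1 (isothermal): W = P₁V₁ ln(V₂/V₁) = (7990) ln(6.69/14.5) = -6180 J.
After step 1: P = 1194 kPa, V = 6.69 L, T = 543 K.
Step 2 (adiabatic): W = (P₁V₁ − P₂V₂)/(γ−1) = (7990 − 5665)/0.4 = 5810 J.
W_total = -6180 + 5810 = -369.8 J.

W_total ≈ -370 J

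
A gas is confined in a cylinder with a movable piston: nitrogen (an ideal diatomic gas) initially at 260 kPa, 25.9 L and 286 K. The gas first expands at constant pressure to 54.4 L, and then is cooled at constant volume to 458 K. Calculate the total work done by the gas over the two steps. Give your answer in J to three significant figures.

W_total ≈ 7410 J

Step 1 (isobaric): W = PΔV = (260 kPa)(54.4 − 25.9 L) = 7410 J.
Step 2 (isochoric): W = 0 (constant volume).
W_total = 7410 + 0 = 7410 J.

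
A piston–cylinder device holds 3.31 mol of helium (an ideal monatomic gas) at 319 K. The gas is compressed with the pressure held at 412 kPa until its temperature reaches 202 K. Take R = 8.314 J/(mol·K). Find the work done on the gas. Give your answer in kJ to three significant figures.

Isobaric: W = P ΔV = nR ΔT.
W = (3.31)(8.314)(202 − 319) = -3220 J.
Work on gas = −W_by = 3220 J.

W ≈ 3.22 kJ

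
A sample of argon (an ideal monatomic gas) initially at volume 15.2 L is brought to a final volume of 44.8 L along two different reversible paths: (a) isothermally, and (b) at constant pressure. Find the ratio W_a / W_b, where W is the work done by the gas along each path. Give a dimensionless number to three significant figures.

W_a / W_b ≈ 0.555

Path (a) isothermal: W = P₁V₁ ln(V₂/V₁) → W_a/(P₁V₁) = 1.081.
Path (b) isobaric: W = P₁(V₂ − V₁) → W_b/(P₁V₁) = 1.947.
W_a / W_b = 1.081 / 1.947 = 0.5551.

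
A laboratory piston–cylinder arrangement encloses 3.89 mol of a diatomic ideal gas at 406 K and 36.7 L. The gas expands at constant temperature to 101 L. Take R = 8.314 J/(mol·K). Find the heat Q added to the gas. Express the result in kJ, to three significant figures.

Q ≈ 13.3 kJ

Isothermal ⇒ ΔU = 0, so Q = W = nRT ln(V₂/V₁).
Q = (3.89)(8.314)(406) ln(101/36.7) = 13131 × 1.012 = 13293 J.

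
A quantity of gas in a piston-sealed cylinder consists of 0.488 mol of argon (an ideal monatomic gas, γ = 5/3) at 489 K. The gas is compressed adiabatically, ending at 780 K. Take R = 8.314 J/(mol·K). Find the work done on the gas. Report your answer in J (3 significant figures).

W ≈ 1770 J

Adiabatic ⇒ Q = 0, so W_by = −ΔU = nCᵥ(T₁ − T₂).
Cᵥ = 3R/2 = 12.47 J/(mol·K).
W = (0.488)(12.47)(489 − 780) = -1771 J.
Work on gas = −W_by = 1771 J.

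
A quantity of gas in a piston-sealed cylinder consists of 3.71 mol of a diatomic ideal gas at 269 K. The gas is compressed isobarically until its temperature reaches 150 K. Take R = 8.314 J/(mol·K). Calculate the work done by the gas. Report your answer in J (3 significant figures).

W ≈ -3670 J

Isobaric: W = P ΔV = nR ΔT.
W = (3.71)(8.314)(150 − 269) = -3671 J.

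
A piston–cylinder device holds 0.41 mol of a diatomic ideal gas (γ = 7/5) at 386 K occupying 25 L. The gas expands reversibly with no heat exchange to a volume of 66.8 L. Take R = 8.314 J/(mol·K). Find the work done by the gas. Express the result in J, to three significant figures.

W ≈ 1070 J

Adiabatic: TV^(γ−1) = const with γ = 7/5.
T₂ = T₁ (V₁/V₂)^(γ−1) = 386 × (25/66.8)^0.4 = 386 × 0.6749 = 260.5 K.
W_by = nCᵥ(T₁ − T₂) = (0.41)(20.79)(386 − 260.5) = 1069 J.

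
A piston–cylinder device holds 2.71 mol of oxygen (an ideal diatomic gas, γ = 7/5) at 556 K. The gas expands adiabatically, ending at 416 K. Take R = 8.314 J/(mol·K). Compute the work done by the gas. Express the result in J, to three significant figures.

Adiabatic ⇒ Q = 0, so W_by = −ΔU = nCᵥ(T₁ − T₂).
Cᵥ = 5R/2 = 20.79 J/(mol·K).
W = (2.71)(20.79)(556 − 416) = 7886 J.

W ≈ 7890 J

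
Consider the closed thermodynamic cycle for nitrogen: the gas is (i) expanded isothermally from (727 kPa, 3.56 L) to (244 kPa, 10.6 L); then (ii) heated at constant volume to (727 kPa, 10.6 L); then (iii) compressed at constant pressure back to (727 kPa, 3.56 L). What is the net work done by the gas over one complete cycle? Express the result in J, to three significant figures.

W_net ≈ -2290 J

Leg (i): W = PᵢVᵢ ln(V_f/Vᵢ) = (2588) ln(10.6/3.56) = 2824 J.
Leg (ii): W = 0.
Leg (iii): W = PΔV = (727)(3.56 − 10.6) = -5118 J.
W_net = 2824 − 5118 = -2294 J.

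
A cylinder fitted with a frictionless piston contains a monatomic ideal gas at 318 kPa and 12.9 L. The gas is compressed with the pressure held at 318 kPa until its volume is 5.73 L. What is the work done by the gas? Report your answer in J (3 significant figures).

W ≈ -2280 J

Isobaric: W = P ΔV.
W = (318 kPa)(5.73 − 12.9 L) = (318)(-7.17) = -2280 J.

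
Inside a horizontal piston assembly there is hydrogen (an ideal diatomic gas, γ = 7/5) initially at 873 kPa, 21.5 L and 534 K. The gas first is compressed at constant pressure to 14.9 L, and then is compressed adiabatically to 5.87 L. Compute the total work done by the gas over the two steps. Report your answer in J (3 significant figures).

W_total ≈ -20400 J

Step 1 (isobaric): W = PΔV = (873 kPa)(14.9 − 21.5 L) = -5762 J.
After step 1: P = 873 kPa, V = 14.9 L, T = 370.1 K.
Step 2 (adiabatic): W = (P₁V₁ − P₂V₂)/(γ−1) = (13008 − 18881)/0.4 = -14683 J.
W_total = -5762 − 14683 = -20444 J.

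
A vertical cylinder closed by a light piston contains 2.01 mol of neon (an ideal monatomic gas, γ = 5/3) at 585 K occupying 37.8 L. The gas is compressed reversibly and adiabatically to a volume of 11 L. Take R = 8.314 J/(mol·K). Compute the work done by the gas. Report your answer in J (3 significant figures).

W ≈ -18700 J

Adiabatic: TV^(γ−1) = const with γ = 5/3.
T₂ = T₁ (V₁/V₂)^(γ−1) = 585 × (37.8/11)^0.667 = 585 × 2.277 = 1332 K.
W_by = nCᵥ(T₁ − T₂) = (2.01)(12.47)(585 − 1332) = -18729 J.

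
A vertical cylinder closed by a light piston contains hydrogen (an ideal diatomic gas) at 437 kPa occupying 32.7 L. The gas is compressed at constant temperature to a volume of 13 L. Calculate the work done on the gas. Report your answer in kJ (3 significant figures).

W ≈ 13.2 kJ

Isothermal: W = nRT ln(V₂/V₁) = P₁V₁ ln(V₂/V₁).
P₁V₁ = (437 kPa)(32.7 L) = 14290 J.
W = 14290 × ln(13/32.7) = 14290 × -0.9224
W_by_gas = -13181 J; work on gas = −W_by = 13181 J.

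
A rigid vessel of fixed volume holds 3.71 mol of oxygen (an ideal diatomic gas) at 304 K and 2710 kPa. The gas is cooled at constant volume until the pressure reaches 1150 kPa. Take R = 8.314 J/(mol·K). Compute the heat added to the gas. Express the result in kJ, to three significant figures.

Q ≈ -13.5 kJ

Constant volume ⇒ W = 0, so Q = ΔU = nCᵥΔT with Cᵥ = 5R/2 = 20.79 J/(mol·K).
At constant V, T₂/T₁ = P₂/P₁ ⇒ ΔT = T₁(P₂/P₁ − 1) = 304·(1150/2710 − 1) = -175 K.
ΔU = (3.71)(20.79)(-175) = -13494 J.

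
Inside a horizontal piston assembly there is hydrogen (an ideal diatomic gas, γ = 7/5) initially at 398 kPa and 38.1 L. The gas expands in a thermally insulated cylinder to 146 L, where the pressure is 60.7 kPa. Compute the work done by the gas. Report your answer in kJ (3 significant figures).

Adiabatic: W = (P₁V₁ − P₂V₂)/(γ − 1) with γ = 7/5.
P₁V₁ = 15164 J, P₂V₂ = 8862 J.
W = (15164 − 8862) / 0.4 = 15754 J.

W ≈ 15.8 kJ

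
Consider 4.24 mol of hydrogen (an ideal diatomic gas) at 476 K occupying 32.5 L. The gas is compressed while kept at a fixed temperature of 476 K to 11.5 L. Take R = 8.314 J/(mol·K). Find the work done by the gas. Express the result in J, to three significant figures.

Isothermal: W = nRT ln(V₂/V₁).
W = (4.24)(8.314)(476) × ln(11.5/32.5)
  = 16780 × -1.039
W_by_gas = -17432 J.

W ≈ -17400 J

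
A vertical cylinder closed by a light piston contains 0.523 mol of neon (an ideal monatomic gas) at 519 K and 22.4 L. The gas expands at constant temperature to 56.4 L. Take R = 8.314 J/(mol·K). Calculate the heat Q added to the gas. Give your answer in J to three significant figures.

Q ≈ 2080 J

Isothermal ⇒ ΔU = 0, so Q = W = nRT ln(V₂/V₁).
Q = (0.523)(8.314)(519) ln(56.4/22.4) = 2257 × 0.9234 = 2084 J.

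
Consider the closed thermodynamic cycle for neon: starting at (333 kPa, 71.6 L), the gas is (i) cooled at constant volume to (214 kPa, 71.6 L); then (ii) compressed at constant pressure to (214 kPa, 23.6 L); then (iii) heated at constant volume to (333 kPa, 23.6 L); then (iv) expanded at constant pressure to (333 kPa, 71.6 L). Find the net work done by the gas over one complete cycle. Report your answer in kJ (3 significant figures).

Constant-volume legs do no work.
W(ii) = (214)(23.6 − 71.6) = -10272 J; W(iv) = (333)(71.6 − 23.6) = 15984 J.
W_net = -10272 + 15984 = 5712 J (the clockwise enclosed area).

W_net ≈ 5.71 kJ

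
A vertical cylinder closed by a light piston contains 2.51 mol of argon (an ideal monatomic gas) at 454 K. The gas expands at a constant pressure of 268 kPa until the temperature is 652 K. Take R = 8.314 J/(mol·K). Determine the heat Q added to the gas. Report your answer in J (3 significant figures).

Q ≈ 10300 J

Isobaric: W = nRΔT = (2.51)(8.314)(198) = 4132 J.
ΔU = nCᵥΔT with Cᵥ = 3R/2: ΔU = (2.51)(12.47)(198) = 6198 J.
Q = ΔU + W = 6198 + 4132 = 10330 J.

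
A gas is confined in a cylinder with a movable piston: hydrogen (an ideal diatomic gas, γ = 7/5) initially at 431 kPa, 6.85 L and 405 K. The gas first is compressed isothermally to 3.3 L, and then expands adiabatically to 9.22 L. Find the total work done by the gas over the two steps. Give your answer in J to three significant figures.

W_total ≈ 331 J

Step 1 (isothermal): W = P₁V₁ ln(V₂/V₁) = (2952) ln(3.3/6.85) = -2156 J.
After step 1: P = 894.7 kPa, V = 3.3 L, T = 405 K.
Step 2 (adiabatic): W = (P₁V₁ − P₂V₂)/(γ−1) = (2952 − 1957)/0.4 = 2487 J.
W_total = -2156 + 2487 = 331.2 J.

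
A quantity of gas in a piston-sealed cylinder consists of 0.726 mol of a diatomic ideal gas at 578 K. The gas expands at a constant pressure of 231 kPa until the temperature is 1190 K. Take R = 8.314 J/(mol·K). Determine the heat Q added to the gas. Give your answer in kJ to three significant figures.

Q ≈ 12.9 kJ

Isobaric: W = nRΔT = (0.726)(8.314)(612) = 3694 J.
ΔU = nCᵥΔT with Cᵥ = 5R/2: ΔU = (0.726)(20.79)(612) = 9235 J.
Q = ΔU + W = 9235 + 3694 = 12929 J.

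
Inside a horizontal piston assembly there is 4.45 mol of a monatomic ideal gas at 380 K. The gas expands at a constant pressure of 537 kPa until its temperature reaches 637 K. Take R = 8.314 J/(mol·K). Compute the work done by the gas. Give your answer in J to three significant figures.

W ≈ 9510 J

Isobaric: W = P ΔV = nR ΔT.
W = (4.45)(8.314)(637 − 380) = 9508 J.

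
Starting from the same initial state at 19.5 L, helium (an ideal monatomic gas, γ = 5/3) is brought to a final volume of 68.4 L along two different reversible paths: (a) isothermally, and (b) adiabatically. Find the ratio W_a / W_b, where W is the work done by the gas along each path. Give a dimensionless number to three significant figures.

Path (a) isothermal: W = P₁V₁ ln(V₂/V₁) → W_a/(P₁V₁) = 1.255.
Path (b) adiabatic: W = P₁V₁(1 − (V₁/V₂)^(γ−1))/(γ−1) → W_b/(P₁V₁) = 0.8503.
W_a / W_b = 1.255 / 0.8503 = 1.476.

W_a / W_b ≈ 1.48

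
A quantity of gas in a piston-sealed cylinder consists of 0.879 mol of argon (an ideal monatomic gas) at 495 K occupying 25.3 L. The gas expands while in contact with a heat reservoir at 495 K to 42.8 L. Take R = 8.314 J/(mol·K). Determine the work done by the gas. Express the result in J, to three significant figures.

W ≈ 1900 J

Isothermal: W = nRT ln(V₂/V₁).
W = (0.879)(8.314)(495) × ln(42.8/25.3)
  = 3617 × 0.5257
W_by_gas = 1902 J.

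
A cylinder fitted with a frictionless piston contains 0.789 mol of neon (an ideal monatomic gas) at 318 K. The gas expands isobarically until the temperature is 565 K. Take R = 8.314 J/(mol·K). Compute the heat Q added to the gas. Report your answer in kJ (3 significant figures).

Isobaric: W = nRΔT = (0.789)(8.314)(247) = 1620 J.
ΔU = nCᵥΔT with Cᵥ = 3R/2: ΔU = (0.789)(12.47)(247) = 2430 J.
Q = ΔU + W = 2430 + 1620 = 4051 J.

Q ≈ 4.05 kJ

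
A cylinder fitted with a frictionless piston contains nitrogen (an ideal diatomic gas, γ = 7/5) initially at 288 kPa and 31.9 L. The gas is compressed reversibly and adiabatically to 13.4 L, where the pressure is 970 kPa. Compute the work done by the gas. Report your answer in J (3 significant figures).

W ≈ -9530 J

Adiabatic: W = (P₁V₁ − P₂V₂)/(γ − 1) with γ = 7/5.
P₁V₁ = 9187 J, P₂V₂ = 12998 J.
W = (9187 − 12998) / 0.4 = -9527 J.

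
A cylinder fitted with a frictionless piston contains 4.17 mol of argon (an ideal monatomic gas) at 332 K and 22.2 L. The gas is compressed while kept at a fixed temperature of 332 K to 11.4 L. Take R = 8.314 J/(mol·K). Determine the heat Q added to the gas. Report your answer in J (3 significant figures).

Q ≈ -7670 J

Isothermal ⇒ ΔU = 0, so Q = W = nRT ln(V₂/V₁).
Q = (4.17)(8.314)(332) ln(11.4/22.2) = 11510 × -0.6665 = -7671 J.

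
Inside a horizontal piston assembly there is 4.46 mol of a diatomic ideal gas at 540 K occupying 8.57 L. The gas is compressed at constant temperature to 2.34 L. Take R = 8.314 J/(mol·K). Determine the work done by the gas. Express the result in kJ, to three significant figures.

Isothermal: W = nRT ln(V₂/V₁).
W = (4.46)(8.314)(540) × ln(2.34/8.57)
  = 20023 × -1.298
W_by_gas = -25993 J.

W ≈ -26.0 kJ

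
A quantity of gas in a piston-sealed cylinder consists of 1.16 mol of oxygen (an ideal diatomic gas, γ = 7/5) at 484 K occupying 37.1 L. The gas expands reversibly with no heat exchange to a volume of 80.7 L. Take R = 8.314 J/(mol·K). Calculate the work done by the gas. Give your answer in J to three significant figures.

W ≈ 3120 J

Adiabatic: TV^(γ−1) = const with γ = 7/5.
T₂ = T₁ (V₁/V₂)^(γ−1) = 484 × (37.1/80.7)^0.4 = 484 × 0.7328 = 354.7 K.
W_by = nCᵥ(T₁ − T₂) = (1.16)(20.79)(484 − 354.7) = 3118 J.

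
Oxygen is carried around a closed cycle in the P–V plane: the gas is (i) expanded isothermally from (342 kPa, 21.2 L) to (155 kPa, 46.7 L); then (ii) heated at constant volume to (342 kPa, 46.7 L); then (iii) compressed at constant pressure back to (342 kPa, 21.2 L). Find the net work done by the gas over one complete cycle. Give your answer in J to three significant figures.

Leg (i): W = PᵢVᵢ ln(V_f/Vᵢ) = (7250) ln(46.7/21.2) = 5726 J.
Leg (ii): W = 0.
Leg (iii): W = PΔV = (342)(21.2 − 46.7) = -8721 J.
W_net = 5726 − 8721 = -2995 J.

W_net ≈ -3000 J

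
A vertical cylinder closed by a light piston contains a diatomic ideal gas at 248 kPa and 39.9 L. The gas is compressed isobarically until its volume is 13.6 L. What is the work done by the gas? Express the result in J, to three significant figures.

W ≈ -6520 J

Isobaric: W = P ΔV.
W = (248 kPa)(13.6 − 39.9 L) = (248)(-26.3) = -6522 J.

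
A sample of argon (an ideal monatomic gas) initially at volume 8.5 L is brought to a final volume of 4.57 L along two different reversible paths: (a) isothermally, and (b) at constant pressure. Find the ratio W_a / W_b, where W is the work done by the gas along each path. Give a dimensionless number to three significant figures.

W_a / W_b ≈ 1.34

Path (a) isothermal: W = P₁V₁ ln(V₂/V₁) → W_a/(P₁V₁) = -0.6206.
Path (b) isobaric: W = P₁(V₂ − V₁) → W_b/(P₁V₁) = -0.4624.
W_a / W_b = -0.6206 / -0.4624 = 1.342.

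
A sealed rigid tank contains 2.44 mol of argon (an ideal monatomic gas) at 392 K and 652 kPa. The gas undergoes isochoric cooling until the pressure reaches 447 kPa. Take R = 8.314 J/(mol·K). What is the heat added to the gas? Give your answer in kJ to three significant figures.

Constant volume ⇒ W = 0, so Q = ΔU = nCᵥΔT with Cᵥ = 3R/2 = 12.47 J/(mol·K).
At constant V, T₂/T₁ = P₂/P₁ ⇒ ΔT = T₁(P₂/P₁ − 1) = 392·(447/652 − 1) = -123.3 K.
ΔU = (2.44)(12.47)(-123.3) = -3750 J.

Q ≈ -3.75 kJ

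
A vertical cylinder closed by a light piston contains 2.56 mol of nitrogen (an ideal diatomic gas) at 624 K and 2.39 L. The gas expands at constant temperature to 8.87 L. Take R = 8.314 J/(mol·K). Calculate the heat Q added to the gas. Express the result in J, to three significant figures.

Isothermal ⇒ ΔU = 0, so Q = W = nRT ln(V₂/V₁).
Q = (2.56)(8.314)(624) ln(8.87/2.39) = 13281 × 1.311 = 17417 J.

Q ≈ 17400 J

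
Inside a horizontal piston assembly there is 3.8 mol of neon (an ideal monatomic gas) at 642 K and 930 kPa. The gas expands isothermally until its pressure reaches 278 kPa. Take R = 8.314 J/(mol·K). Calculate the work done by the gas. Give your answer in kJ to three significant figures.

Isothermal process: W = nRT ln(V₂/V₁) = nRT ln(P₁/P₂).
W = (3.8)(8.314)(642) × ln(930/278)
  = 20283 × ln(3.345) = 20283 × 1.208
W_by_gas = 24493 J.

W ≈ 24.5 kJ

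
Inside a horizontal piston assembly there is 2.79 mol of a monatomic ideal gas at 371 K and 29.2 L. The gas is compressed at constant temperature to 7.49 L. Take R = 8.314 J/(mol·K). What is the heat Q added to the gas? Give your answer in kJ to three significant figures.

Q ≈ -11.7 kJ

Isothermal ⇒ ΔU = 0, so Q = W = nRT ln(V₂/V₁).
Q = (2.79)(8.314)(371) ln(7.49/29.2) = 8606 × -1.361 = -11709 J.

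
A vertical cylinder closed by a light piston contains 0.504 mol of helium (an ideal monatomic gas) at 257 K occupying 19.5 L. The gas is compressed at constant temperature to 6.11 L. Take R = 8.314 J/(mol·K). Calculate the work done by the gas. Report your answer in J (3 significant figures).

W ≈ -1250 J

Isothermal: W = nRT ln(V₂/V₁).
W = (0.504)(8.314)(257) × ln(6.11/19.5)
  = 1077 × -1.16
W_by_gas = -1250 J.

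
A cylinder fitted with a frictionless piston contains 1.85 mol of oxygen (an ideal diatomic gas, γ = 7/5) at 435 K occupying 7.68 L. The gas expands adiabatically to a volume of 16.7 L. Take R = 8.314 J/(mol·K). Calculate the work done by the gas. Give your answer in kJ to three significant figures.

W ≈ 4.47 kJ

Adiabatic: TV^(γ−1) = const with γ = 7/5.
T₂ = T₁ (V₁/V₂)^(γ−1) = 435 × (7.68/16.7)^0.4 = 435 × 0.7329 = 318.8 K.
W_by = nCᵥ(T₁ − T₂) = (1.85)(20.79)(435 − 318.8) = 4467 J.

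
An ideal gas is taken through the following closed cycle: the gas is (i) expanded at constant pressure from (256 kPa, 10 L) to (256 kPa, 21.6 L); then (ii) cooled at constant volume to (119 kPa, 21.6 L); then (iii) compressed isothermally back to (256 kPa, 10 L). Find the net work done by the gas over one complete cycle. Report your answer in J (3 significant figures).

W_net ≈ 990 J

Leg (i): W = PΔV = (256)(21.6 − 10) = 2970 J.
Leg (ii): W = 0.
Leg (iii): W = PᵢVᵢ ln(V_f/Vᵢ) = (2570) ln(10/21.6) = -1979 J.
W_net = 2970 − 1979 = 990.1 J.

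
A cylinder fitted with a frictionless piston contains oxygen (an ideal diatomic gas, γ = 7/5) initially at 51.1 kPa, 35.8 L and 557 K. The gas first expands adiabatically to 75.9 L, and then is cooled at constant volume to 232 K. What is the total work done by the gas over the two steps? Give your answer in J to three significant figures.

W_total ≈ 1190 J

Step 1 (adiabatic): W = (P₁V₁ − P₂V₂)/(γ−1) = (1829 − 1354)/0.4 = 1187 J.
Step 2 (isochoric): W = 0 (constant volume).
W_total = 1187 + 0 = 1187 J.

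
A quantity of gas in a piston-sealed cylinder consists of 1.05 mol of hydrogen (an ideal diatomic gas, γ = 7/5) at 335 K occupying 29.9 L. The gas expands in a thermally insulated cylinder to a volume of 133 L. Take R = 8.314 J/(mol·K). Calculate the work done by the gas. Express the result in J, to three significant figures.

W ≈ 3290 J

Adiabatic: TV^(γ−1) = const with γ = 7/5.
T₂ = T₁ (V₁/V₂)^(γ−1) = 335 × (29.9/133)^0.4 = 335 × 0.5505 = 184.4 K.
W_by = nCᵥ(T₁ − T₂) = (1.05)(20.79)(335 − 184.4) = 3287 J.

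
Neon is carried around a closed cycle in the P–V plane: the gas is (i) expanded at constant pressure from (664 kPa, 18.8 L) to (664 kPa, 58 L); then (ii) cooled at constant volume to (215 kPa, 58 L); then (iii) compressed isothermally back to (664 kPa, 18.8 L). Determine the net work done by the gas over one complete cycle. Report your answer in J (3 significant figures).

Leg (i): W = PΔV = (664)(58 − 18.8) = 26029 J.
Leg (ii): W = 0.
Leg (iii): W = PᵢVᵢ ln(V_f/Vᵢ) = (12470) ln(18.8/58) = -14049 J.
W_net = 26029 − 14049 = 11980 J.

W_net ≈ 12000 J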